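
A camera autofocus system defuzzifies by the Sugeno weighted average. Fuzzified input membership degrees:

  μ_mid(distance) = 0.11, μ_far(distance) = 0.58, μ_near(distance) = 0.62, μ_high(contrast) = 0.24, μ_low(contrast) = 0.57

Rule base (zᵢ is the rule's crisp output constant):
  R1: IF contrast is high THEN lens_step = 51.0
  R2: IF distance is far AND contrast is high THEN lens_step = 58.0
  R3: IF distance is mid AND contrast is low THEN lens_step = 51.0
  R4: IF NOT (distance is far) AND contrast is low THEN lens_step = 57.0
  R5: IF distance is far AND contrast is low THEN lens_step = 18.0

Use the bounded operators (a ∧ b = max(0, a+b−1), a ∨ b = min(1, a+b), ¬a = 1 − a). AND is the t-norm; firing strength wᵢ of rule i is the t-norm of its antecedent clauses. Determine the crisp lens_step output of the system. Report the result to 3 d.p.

38.308

R1 (z=51.0): high=0.24 → w = 0.24
R2 (z=58.0): far=0.58, high=0.24; AND[max(0, a+b−1)] → w = 0.00
R3 (z=51.0): mid=0.11, low=0.57; AND[max(0, a+b−1)] → w = 0.00
R4 (z=57.0): ¬far=1−0.58=0.42, low=0.57; AND[max(0, a+b−1)] → w = 0.00
R5 (z=18.0): far=0.58, low=0.57; AND[max(0, a+b−1)] → w = 0.15
Weighted average = (0.24·51.0 + 0.00·58.0 + 0.00·51.0 + 0.00·57.0 + 0.15·18.0) / (0.24 + 0.00 + 0.00 + 0.00 + 0.15)
  = 14.9400 / 0.3900 = 38.308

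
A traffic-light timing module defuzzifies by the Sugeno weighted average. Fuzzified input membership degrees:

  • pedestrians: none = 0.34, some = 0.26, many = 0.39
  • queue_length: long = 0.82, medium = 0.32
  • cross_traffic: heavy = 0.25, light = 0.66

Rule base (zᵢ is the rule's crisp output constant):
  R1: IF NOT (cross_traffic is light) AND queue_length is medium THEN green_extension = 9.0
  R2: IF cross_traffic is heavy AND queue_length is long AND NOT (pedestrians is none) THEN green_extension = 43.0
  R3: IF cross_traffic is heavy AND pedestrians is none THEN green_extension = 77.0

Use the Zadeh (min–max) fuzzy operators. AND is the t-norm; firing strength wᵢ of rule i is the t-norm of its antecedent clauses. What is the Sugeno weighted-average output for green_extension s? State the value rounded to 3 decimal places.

R1 (z=9.0): ¬light=1−0.66=0.34, medium=0.32; AND[min(a, b)] → w = 0.32
R2 (z=43.0): heavy=0.25, long=0.82, ¬none=1−0.34=0.66; AND[min(a, b)] → w = 0.25
R3 (z=77.0): heavy=0.25, none=0.34; AND[min(a, b)] → w = 0.25
Weighted average = (0.32·9.0 + 0.25·43.0 + 0.25·77.0) / (0.32 + 0.25 + 0.25)
  = 32.8800 / 0.8200 = 40.098

40.098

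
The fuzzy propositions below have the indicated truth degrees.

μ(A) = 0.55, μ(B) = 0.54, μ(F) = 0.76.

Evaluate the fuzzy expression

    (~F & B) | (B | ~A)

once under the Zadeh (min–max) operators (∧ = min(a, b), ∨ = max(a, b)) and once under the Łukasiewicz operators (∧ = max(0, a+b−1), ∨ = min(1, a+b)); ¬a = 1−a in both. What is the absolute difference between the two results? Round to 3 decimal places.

Under Zadeh (min–max):
  ~F = 1 − 0.76 = 0.24
  ~F & B = min(a, b) on (0.24, 0.54) = 0.24
  ~A = 1 − 0.55 = 0.45
  B | ~A = max(a, b) on (0.54, 0.45) = 0.54
  (~F & B) | (B | ~A) = max(a, b) on (0.24, 0.54) = 0.54
  → value = 0.5400
Under Łukasiewicz:
  ~F = 1 − 0.76 = 0.24
  ~F & B = max(0, a+b−1) on (0.24, 0.54) = 0.00
  ~A = 1 − 0.55 = 0.45
  B | ~A = min(1, a+b) on (0.54, 0.45) = 0.99
  (~F & B) | (B | ~A) = min(1, a+b) on (0.00, 0.99) = 0.99
  → value = 0.9900
|0.5400 − 0.9900| = 0.450

0.450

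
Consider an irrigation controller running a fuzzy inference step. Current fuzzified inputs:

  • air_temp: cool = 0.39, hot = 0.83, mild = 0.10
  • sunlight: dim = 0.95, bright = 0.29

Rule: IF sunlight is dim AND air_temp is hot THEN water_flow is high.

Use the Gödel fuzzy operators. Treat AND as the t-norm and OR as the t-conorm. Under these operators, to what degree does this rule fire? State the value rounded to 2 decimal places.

0.83

firing strength: dim=0.95, hot=0.83; AND[min(a, b)] → w = 0.83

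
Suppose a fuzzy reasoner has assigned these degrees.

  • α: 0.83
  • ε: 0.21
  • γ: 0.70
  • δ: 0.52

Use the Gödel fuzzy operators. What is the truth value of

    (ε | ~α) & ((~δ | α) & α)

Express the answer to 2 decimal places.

~α = 1 − 0.83 = 0.17
ε | ~α = max(a, b) on (0.21, 0.17) = 0.21
~δ = 1 − 0.52 = 0.48
~δ | α = max(a, b) on (0.48, 0.83) = 0.83
(~δ | α) & α = min(a, b) on (0.83, 0.83) = 0.83
(ε | ~α) & ((~δ | α) & α) = min(a, b) on (0.21, 0.83) = 0.21

0.21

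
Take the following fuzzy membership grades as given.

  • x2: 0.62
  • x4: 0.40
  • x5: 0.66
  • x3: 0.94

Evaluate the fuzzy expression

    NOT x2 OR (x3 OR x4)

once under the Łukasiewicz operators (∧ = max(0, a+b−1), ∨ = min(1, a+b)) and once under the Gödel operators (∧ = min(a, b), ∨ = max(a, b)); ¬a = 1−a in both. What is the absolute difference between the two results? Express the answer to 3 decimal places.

Under Łukasiewicz:
  NOT x2 = 1 − 0.62 = 0.38
  x3 OR x4 = min(1, a+b) on (0.94, 0.40) = 1.00
  NOT x2 OR (x3 OR x4) = min(1, a+b) on (0.38, 1.00) = 1.00
  → value = 1.0000
Under Gödel:
  NOT x2 = 1 − 0.62 = 0.38
  x3 OR x4 = max(a, b) on (0.94, 0.40) = 0.94
  NOT x2 OR (x3 OR x4) = max(a, b) on (0.38, 0.94) = 0.94
  → value = 0.9400
|1.0000 − 0.9400| = 0.060

0.060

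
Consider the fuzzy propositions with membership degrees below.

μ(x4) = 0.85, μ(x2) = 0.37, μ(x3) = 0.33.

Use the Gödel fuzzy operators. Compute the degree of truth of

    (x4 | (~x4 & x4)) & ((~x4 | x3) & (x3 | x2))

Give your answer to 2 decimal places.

~x4 = 1 − 0.85 = 0.15
~x4 & x4 = min(a, b) on (0.15, 0.85) = 0.15
x4 | (~x4 & x4) = max(a, b) on (0.85, 0.15) = 0.85
~x4 = 1 − 0.85 = 0.15
~x4 | x3 = max(a, b) on (0.15, 0.33) = 0.33
x3 | x2 = max(a, b) on (0.33, 0.37) = 0.37
(~x4 | x3) & (x3 | x2) = min(a, b) on (0.33, 0.37) = 0.33
(x4 | (~x4 & x4)) & ((~x4 | x3) & (x3 | x2)) = min(a, b) on (0.85, 0.33) = 0.33

0.33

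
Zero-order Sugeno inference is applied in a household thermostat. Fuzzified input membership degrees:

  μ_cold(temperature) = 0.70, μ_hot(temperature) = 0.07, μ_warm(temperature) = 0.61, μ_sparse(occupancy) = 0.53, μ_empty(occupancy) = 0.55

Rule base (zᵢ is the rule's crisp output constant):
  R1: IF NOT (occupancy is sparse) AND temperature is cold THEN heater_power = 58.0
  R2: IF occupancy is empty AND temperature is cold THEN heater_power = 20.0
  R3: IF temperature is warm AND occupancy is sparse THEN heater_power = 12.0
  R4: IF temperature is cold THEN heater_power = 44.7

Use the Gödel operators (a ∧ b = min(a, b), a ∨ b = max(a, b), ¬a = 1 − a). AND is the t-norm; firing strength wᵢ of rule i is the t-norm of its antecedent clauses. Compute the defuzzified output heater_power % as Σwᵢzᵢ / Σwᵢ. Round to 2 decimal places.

33.74

R1 (z=58.0): ¬sparse=1−0.53=0.47, cold=0.70; AND[min(a, b)] → w = 0.47
R2 (z=20.0): empty=0.55, cold=0.70; AND[min(a, b)] → w = 0.55
R3 (z=12.0): warm=0.61, sparse=0.53; AND[min(a, b)] → w = 0.53
R4 (z=44.7): cold=0.70 → w = 0.70
Weighted average = (0.47·58.0 + 0.55·20.0 + 0.53·12.0 + 0.70·44.7) / (0.47 + 0.55 + 0.53 + 0.70)
  = 75.9100 / 2.2500 = 33.74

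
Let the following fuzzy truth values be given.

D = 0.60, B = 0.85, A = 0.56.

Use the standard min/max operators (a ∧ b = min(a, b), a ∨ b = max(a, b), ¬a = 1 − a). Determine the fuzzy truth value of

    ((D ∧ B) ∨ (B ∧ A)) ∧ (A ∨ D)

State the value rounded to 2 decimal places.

D ∧ B = min(a, b) on (0.60, 0.85) = 0.60
B ∧ A = min(a, b) on (0.85, 0.56) = 0.56
(D ∧ B) ∨ (B ∧ A) = max(a, b) on (0.60, 0.56) = 0.60
A ∨ D = max(a, b) on (0.56, 0.60) = 0.60
((D ∧ B) ∨ (B ∧ A)) ∧ (A ∨ D) = min(a, b) on (0.60, 0.60) = 0.60

0.60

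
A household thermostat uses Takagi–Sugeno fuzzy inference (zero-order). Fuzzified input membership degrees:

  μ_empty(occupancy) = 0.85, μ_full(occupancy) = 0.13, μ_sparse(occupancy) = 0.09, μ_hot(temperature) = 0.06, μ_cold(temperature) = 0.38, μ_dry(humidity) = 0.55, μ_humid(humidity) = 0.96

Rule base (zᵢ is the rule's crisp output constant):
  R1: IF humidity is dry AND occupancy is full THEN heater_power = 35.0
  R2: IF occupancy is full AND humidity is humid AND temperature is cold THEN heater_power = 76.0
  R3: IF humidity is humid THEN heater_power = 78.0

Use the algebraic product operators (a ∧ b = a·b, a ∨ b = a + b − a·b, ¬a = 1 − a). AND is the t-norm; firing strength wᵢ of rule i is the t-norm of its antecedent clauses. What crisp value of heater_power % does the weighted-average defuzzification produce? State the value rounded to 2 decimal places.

R1 (z=35.0): dry=0.55, full=0.13; AND[a·b] → w = 0.0715
R2 (z=76.0): full=0.13, humid=0.96, cold=0.38; AND[a·b] → w = 0.0474
R3 (z=78.0): humid=0.96 → w = 0.9600
Weighted average = (0.0715·35.0 + 0.0474·76.0 + 0.9600·78.0) / (0.0715 + 0.0474 + 0.9600)
  = 80.9867 / 1.0789 = 75.06

75.06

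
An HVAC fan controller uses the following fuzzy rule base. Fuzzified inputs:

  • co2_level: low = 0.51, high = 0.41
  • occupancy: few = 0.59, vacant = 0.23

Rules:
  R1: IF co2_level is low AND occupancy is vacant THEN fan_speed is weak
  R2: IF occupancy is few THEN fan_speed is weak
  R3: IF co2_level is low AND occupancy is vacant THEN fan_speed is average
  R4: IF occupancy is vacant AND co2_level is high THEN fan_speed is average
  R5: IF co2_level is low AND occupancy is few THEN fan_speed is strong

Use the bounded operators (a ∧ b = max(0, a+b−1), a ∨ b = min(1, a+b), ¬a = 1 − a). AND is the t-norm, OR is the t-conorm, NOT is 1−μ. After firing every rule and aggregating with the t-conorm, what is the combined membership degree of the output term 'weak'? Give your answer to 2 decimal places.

0.59

R1: low=0.51, vacant=0.23; AND[max(0, a+b−1)] → w = 0.00
R2: few=0.59 → w = 0.59
R3: low=0.51, vacant=0.23; AND[max(0, a+b−1)] → w = 0.00
R4: vacant=0.23, high=0.41; AND[max(0, a+b−1)] → w = 0.00
R5: low=0.51, few=0.59; AND[max(0, a+b−1)] → w = 0.10
Rules with consequent 'weak': {R1, R2} → strengths 0.00, 0.59
Aggregate via t-conorm [min(1, a+b)]: 0.59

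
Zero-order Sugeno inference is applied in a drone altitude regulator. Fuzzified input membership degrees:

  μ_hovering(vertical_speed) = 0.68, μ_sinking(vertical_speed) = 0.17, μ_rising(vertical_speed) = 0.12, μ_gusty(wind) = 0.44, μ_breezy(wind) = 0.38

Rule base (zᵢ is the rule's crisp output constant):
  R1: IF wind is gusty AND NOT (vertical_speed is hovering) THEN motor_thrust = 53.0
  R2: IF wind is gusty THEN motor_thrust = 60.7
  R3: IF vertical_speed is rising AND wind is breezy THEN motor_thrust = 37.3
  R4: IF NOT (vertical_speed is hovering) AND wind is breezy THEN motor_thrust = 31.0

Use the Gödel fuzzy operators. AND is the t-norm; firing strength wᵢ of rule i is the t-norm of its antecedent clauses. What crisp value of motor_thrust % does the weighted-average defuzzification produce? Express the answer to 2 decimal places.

48.39

R1 (z=53.0): gusty=0.44, ¬hovering=1−0.68=0.32; AND[min(a, b)] → w = 0.32
R2 (z=60.7): gusty=0.44 → w = 0.44
R3 (z=37.3): rising=0.12, breezy=0.38; AND[min(a, b)] → w = 0.12
R4 (z=31.0): ¬hovering=1−0.68=0.32, breezy=0.38; AND[min(a, b)] → w = 0.32
Weighted average = (0.32·53.0 + 0.44·60.7 + 0.12·37.3 + 0.32·31.0) / (0.32 + 0.44 + 0.12 + 0.32)
  = 58.0640 / 1.2000 = 48.39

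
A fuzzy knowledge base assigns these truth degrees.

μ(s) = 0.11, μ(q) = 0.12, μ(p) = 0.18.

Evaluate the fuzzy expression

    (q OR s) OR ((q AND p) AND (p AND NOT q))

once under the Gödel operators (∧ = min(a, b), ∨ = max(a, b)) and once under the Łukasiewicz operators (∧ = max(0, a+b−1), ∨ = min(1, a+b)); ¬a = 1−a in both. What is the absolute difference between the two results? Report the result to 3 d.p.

0.110

Under Gödel:
  q OR s = max(a, b) on (0.12, 0.11) = 0.12
  q AND p = min(a, b) on (0.12, 0.18) = 0.12
  NOT q = 1 − 0.12 = 0.88
  p AND NOT q = min(a, b) on (0.18, 0.88) = 0.18
  (q AND p) AND (p AND NOT q) = min(a, b) on (0.12, 0.18) = 0.12
  (q OR s) OR ((q AND p) AND (p AND NOT q)) = max(a, b) on (0.12, 0.12) = 0.12
  → value = 0.1200
Under Łukasiewicz:
  q OR s = min(1, a+b) on (0.12, 0.11) = 0.23
  q AND p = max(0, a+b−1) on (0.12, 0.18) = 0.00
  NOT q = 1 − 0.12 = 0.88
  p AND NOT q = max(0, a+b−1) on (0.18, 0.88) = 0.06
  (q AND p) AND (p AND NOT q) = max(0, a+b−1) on (0.00, 0.06) = 0.00
  (q OR s) OR ((q AND p) AND (p AND NOT q)) = min(1, a+b) on (0.23, 0.00) = 0.23
  → value = 0.2300
|0.1200 − 0.2300| = 0.110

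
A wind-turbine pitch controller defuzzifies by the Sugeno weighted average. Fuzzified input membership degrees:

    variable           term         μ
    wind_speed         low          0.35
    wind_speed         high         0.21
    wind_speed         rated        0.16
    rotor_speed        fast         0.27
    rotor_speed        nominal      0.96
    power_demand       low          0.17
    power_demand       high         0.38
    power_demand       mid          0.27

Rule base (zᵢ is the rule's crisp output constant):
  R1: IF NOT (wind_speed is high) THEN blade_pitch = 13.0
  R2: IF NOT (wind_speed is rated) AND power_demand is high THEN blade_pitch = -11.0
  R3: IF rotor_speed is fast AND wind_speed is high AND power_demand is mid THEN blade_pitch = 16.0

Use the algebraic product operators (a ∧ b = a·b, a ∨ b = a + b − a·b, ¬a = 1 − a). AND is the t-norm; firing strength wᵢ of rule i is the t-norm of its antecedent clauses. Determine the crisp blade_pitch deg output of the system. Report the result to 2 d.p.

6.23

R1 (z=13.0): ¬high=1−0.21=0.79 → w = 0.7900
R2 (z=-11.0): ¬rated=1−0.16=0.84, high=0.38; AND[a·b] → w = 0.3192
R3 (z=16.0): fast=0.27, high=0.21, mid=0.27; AND[a·b] → w = 0.0153
Weighted average = (0.7900·13.0 + 0.3192·-11.0 + 0.0153·16.0) / (0.7900 + 0.3192 + 0.0153)
  = 7.0037 / 1.1245 = 6.23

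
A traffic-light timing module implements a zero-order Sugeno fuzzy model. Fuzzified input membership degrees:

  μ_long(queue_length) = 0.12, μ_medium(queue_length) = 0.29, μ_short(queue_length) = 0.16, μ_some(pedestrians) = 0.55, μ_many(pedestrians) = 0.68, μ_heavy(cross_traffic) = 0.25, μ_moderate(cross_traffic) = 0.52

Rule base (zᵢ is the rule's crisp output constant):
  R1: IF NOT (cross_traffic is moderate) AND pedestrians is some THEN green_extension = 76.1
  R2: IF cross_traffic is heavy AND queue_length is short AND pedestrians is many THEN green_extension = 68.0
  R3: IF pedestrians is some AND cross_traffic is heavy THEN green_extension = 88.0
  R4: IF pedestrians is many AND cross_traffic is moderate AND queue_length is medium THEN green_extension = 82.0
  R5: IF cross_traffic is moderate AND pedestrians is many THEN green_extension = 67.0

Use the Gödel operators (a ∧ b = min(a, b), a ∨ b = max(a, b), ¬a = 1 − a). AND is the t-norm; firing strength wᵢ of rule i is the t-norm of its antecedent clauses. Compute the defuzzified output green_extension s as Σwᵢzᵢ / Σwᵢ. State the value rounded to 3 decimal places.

75.311

R1 (z=76.1): ¬moderate=1−0.52=0.48, some=0.55; AND[min(a, b)] → w = 0.48
R2 (z=68.0): heavy=0.25, short=0.16, many=0.68; AND[min(a, b)] → w = 0.16
R3 (z=88.0): some=0.55, heavy=0.25; AND[min(a, b)] → w = 0.25
R4 (z=82.0): many=0.68, moderate=0.52, medium=0.29; AND[min(a, b)] → w = 0.29
R5 (z=67.0): moderate=0.52, many=0.68; AND[min(a, b)] → w = 0.52
Weighted average = (0.48·76.1 + 0.16·68.0 + 0.25·88.0 + 0.29·82.0 + 0.52·67.0) / (0.48 + 0.16 + 0.25 + 0.29 + 0.52)
  = 128.0280 / 1.7000 = 75.311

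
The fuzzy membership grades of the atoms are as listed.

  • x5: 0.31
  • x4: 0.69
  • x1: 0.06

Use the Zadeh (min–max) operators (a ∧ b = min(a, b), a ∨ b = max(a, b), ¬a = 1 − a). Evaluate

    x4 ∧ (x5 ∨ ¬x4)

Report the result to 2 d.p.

¬x4 = 1 − 0.69 = 0.31
x5 ∨ ¬x4 = max(a, b) on (0.31, 0.31) = 0.31
x4 ∧ (x5 ∨ ¬x4) = min(a, b) on (0.69, 0.31) = 0.31

0.31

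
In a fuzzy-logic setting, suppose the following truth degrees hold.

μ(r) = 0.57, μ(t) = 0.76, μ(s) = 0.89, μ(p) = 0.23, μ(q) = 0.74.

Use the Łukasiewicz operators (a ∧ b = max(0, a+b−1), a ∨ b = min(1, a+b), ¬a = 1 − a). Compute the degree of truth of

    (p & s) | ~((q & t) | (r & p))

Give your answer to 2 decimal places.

0.62

p & s = max(0, a+b−1) on (0.23, 0.89) = 0.12
q & t = max(0, a+b−1) on (0.74, 0.76) = 0.50
r & p = max(0, a+b−1) on (0.57, 0.23) = 0.00
(q & t) | (r & p) = min(1, a+b) on (0.50, 0.00) = 0.50
~((q & t) | (r & p)) = 1 − 0.50 = 0.50
(p & s) | ~((q & t) | (r & p)) = min(1, a+b) on (0.12, 0.50) = 0.62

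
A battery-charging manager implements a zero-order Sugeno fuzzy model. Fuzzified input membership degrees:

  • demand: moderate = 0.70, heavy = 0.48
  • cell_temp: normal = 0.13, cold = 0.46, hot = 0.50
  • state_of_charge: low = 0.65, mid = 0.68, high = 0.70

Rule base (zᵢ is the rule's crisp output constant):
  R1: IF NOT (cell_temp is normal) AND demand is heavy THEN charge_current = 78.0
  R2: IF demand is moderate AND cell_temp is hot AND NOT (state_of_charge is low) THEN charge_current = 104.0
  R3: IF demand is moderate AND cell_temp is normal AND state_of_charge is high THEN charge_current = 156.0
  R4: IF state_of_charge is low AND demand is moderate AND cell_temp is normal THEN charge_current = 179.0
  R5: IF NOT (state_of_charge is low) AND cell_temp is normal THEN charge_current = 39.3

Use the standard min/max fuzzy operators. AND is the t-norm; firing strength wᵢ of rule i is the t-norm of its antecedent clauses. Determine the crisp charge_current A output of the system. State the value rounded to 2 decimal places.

R1 (z=78.0): ¬normal=1−0.13=0.87, heavy=0.48; AND[min(a, b)] → w = 0.48
R2 (z=104.0): moderate=0.70, hot=0.50, ¬low=1−0.65=0.35; AND[min(a, b)] → w = 0.35
R3 (z=156.0): moderate=0.70, normal=0.13, high=0.70; AND[min(a, b)] → w = 0.13
R4 (z=179.0): low=0.65, moderate=0.70, normal=0.13; AND[min(a, b)] → w = 0.13
R5 (z=39.3): ¬low=1−0.65=0.35, normal=0.13; AND[min(a, b)] → w = 0.13
Weighted average = (0.48·78.0 + 0.35·104.0 + 0.13·156.0 + 0.13·179.0 + 0.13·39.3) / (0.48 + 0.35 + 0.13 + 0.13 + 0.13)
  = 122.4990 / 1.2200 = 100.41

100.41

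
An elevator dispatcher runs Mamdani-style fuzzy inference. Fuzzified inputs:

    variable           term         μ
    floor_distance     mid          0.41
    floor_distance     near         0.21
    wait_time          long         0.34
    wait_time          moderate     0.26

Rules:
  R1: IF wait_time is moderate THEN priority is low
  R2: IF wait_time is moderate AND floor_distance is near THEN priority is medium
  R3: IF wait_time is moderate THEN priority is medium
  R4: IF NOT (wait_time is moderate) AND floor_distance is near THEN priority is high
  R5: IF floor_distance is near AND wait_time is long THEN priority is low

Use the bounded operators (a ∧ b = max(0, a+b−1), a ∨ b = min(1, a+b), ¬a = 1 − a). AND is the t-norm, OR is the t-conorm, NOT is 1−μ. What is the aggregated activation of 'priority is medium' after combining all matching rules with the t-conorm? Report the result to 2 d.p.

R1: moderate=0.26 → w = 0.26
R2: moderate=0.26, near=0.21; AND[max(0, a+b−1)] → w = 0.00
R3: moderate=0.26 → w = 0.26
R4: ¬moderate=1−0.26=0.74, near=0.21; AND[max(0, a+b−1)] → w = 0.00
R5: near=0.21, long=0.34; AND[max(0, a+b−1)] → w = 0.00
Rules with consequent 'medium': {R2, R3} → strengths 0.00, 0.26
Aggregate via t-conorm [min(1, a+b)]: 0.26

0.26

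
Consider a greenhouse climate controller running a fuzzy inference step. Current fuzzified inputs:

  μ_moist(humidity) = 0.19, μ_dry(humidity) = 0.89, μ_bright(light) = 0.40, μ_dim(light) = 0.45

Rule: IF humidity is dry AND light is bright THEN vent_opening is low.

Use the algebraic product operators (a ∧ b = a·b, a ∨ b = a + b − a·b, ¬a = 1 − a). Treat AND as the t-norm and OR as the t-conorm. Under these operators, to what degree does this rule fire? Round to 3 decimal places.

0.356

firing strength: dry=0.89, bright=0.40; AND[a·b] → w = 0.3560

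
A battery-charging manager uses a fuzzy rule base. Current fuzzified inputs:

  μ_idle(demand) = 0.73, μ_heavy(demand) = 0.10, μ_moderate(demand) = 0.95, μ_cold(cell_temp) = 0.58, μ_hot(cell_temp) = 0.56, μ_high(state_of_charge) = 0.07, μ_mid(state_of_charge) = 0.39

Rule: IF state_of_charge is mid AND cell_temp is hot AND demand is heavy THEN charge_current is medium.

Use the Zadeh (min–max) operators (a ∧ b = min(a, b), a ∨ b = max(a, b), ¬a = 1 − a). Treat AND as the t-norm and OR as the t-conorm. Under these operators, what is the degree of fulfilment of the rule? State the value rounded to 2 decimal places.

firing strength: mid=0.39, hot=0.56, heavy=0.10; AND[min(a, b)] → w = 0.10

0.10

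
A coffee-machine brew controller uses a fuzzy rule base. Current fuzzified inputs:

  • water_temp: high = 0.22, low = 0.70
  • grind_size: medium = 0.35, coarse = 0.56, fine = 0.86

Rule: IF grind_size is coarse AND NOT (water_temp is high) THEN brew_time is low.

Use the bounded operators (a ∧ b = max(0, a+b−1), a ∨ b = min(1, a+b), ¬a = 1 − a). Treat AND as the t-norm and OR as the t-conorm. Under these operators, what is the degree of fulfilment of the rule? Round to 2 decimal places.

firing strength: coarse=0.56, ¬high=1−0.22=0.78; AND[max(0, a+b−1)] → w = 0.34

0.34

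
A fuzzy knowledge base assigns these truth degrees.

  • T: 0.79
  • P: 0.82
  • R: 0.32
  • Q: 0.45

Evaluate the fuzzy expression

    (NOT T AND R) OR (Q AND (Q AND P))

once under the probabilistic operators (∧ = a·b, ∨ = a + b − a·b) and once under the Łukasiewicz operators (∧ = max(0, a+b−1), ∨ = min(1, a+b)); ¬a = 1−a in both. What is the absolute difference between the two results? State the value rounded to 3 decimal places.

0.222

Under probabilistic:
  NOT T = 1 − 0.7900 = 0.2100
  NOT T AND R = a·b on (0.2100, 0.3200) = 0.0672
  Q AND P = a·b on (0.4500, 0.8200) = 0.3690
  Q AND (Q AND P) = a·b on (0.4500, 0.3690) = 0.1661
  (NOT T AND R) OR (Q AND (Q AND P)) = a + b − a·b on (0.0672, 0.1661) = 0.2221
  → value = 0.2221
Under Łukasiewicz:
  NOT T = 1 − 0.79 = 0.21
  NOT T AND R = max(0, a+b−1) on (0.21, 0.32) = 0.00
  Q AND P = max(0, a+b−1) on (0.45, 0.82) = 0.27
  Q AND (Q AND P) = max(0, a+b−1) on (0.45, 0.27) = 0.00
  (NOT T AND R) OR (Q AND (Q AND P)) = min(1, a+b) on (0.00, 0.00) = 0.00
  → value = 0.0000
|0.2221 − 0.0000| = 0.222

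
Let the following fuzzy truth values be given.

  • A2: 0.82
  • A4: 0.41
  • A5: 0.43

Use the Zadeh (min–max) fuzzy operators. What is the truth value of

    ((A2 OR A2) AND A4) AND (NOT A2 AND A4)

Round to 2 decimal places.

A2 OR A2 = max(a, b) on (0.82, 0.82) = 0.82
(A2 OR A2) AND A4 = min(a, b) on (0.82, 0.41) = 0.41
NOT A2 = 1 − 0.82 = 0.18
NOT A2 AND A4 = min(a, b) on (0.18, 0.41) = 0.18
((A2 OR A2) AND A4) AND (NOT A2 AND A4) = min(a, b) on (0.41, 0.18) = 0.18

0.18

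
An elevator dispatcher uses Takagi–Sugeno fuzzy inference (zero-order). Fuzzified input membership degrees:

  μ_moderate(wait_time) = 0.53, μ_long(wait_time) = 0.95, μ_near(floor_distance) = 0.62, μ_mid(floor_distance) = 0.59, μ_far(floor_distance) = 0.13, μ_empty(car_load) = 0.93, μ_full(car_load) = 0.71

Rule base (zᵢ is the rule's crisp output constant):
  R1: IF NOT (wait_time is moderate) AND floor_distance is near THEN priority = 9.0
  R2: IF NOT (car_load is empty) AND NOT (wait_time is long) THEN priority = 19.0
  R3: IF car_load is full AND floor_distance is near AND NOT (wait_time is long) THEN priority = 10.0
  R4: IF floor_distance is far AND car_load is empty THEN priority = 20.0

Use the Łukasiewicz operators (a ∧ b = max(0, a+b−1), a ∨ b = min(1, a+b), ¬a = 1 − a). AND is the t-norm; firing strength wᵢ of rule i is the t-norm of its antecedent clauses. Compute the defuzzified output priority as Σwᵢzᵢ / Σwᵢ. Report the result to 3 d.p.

13.400

R1 (z=9.0): ¬moderate=1−0.53=0.47, near=0.62; AND[max(0, a+b−1)] → w = 0.09
R2 (z=19.0): ¬empty=1−0.93=0.07, ¬long=1−0.95=0.05; AND[max(0, a+b−1)] → w = 0.00
R3 (z=10.0): full=0.71, near=0.62, ¬long=1−0.95=0.05; AND[max(0, a+b−1)] → w = 0.00
R4 (z=20.0): far=0.13, empty=0.93; AND[max(0, a+b−1)] → w = 0.06
Weighted average = (0.09·9.0 + 0.00·19.0 + 0.00·10.0 + 0.06·20.0) / (0.09 + 0.00 + 0.00 + 0.06)
  = 2.0100 / 0.1500 = 13.400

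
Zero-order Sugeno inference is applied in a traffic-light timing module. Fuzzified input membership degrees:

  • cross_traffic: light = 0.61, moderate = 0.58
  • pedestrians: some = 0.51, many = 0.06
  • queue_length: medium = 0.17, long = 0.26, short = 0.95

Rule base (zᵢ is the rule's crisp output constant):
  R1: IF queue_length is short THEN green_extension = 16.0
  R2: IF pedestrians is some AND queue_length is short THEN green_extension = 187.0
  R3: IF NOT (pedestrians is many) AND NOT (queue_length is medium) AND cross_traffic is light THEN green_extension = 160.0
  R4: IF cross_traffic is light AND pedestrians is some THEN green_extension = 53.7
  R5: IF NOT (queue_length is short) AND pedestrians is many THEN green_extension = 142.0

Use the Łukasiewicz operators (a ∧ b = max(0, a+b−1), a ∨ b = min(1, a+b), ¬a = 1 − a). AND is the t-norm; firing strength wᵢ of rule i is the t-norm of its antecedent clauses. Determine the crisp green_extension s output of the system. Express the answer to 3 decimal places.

R1 (z=16.0): short=0.95 → w = 0.95
R2 (z=187.0): some=0.51, short=0.95; AND[max(0, a+b−1)] → w = 0.46
R3 (z=160.0): ¬many=1−0.06=0.94, ¬medium=1−0.17=0.83, light=0.61; AND[max(0, a+b−1)] → w = 0.38
R4 (z=53.7): light=0.61, some=0.51; AND[max(0, a+b−1)] → w = 0.12
R5 (z=142.0): ¬short=1−0.95=0.05, many=0.06; AND[max(0, a+b−1)] → w = 0.00
Weighted average = (0.95·16.0 + 0.46·187.0 + 0.38·160.0 + 0.12·53.7 + 0.00·142.0) / (0.95 + 0.46 + 0.38 + 0.12 + 0.00)
  = 168.4640 / 1.9100 = 88.201

88.201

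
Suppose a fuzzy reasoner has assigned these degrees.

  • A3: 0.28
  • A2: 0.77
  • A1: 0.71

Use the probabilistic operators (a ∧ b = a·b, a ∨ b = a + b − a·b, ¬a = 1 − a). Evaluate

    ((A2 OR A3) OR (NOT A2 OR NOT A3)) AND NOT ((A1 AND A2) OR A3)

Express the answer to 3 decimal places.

A2 OR A3 = a + b − a·b on (0.7700, 0.2800) = 0.8344
NOT A2 = 1 − 0.7700 = 0.2300
NOT A3 = 1 − 0.2800 = 0.7200
NOT A2 OR NOT A3 = a + b − a·b on (0.2300, 0.7200) = 0.7844
(A2 OR A3) OR (NOT A2 OR NOT A3) = a + b − a·b on (0.8344, 0.7844) = 0.9643
A1 AND A2 = a·b on (0.7100, 0.7700) = 0.5467
(A1 AND A2) OR A3 = a + b − a·b on (0.5467, 0.2800) = 0.6736
NOT ((A1 AND A2) OR A3) = 1 − 0.6736 = 0.3264
((A2 OR A3) OR (NOT A2 OR NOT A3)) AND NOT ((A1 AND A2) OR A3) = a·b on (0.9643, 0.3264) = 0.3147

0.315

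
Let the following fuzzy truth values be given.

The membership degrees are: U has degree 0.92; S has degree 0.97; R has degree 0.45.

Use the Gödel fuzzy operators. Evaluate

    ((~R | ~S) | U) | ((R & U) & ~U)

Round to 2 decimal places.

~R = 1 − 0.45 = 0.55
~S = 1 − 0.97 = 0.03
~R | ~S = max(a, b) on (0.55, 0.03) = 0.55
(~R | ~S) | U = max(a, b) on (0.55, 0.92) = 0.92
R & U = min(a, b) on (0.45, 0.92) = 0.45
~U = 1 − 0.92 = 0.08
(R & U) & ~U = min(a, b) on (0.45, 0.08) = 0.08
((~R | ~S) | U) | ((R & U) & ~U) = max(a, b) on (0.92, 0.08) = 0.92

0.92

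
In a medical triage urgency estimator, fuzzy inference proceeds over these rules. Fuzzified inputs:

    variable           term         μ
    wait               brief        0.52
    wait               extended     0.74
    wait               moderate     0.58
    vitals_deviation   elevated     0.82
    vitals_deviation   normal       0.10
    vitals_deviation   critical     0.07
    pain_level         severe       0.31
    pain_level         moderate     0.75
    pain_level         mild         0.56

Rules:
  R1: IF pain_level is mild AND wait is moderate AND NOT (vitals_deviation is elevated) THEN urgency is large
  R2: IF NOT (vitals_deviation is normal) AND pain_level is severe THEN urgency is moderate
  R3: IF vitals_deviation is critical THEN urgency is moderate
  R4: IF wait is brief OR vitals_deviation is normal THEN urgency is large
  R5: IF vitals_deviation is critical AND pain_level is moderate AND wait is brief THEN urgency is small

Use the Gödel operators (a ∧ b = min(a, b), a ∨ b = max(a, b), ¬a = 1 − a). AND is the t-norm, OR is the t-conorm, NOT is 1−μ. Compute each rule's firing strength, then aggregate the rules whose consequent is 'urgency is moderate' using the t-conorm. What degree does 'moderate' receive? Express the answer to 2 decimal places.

0.31

R1: mild=0.56, moderate=0.58, ¬elevated=1−0.82=0.18; AND[min(a, b)] → w = 0.18
R2: ¬normal=1−0.10=0.90, severe=0.31; AND[min(a, b)] → w = 0.31
R3: critical=0.07 → w = 0.07
R4: brief=0.52, normal=0.10; OR[max(a, b)] → w = 0.52
R5: critical=0.07, moderate=0.75, brief=0.52; AND[min(a, b)] → w = 0.07
Rules with consequent 'moderate': {R2, R3} → strengths 0.31, 0.07
Aggregate via t-conorm [max(a, b)]: 0.31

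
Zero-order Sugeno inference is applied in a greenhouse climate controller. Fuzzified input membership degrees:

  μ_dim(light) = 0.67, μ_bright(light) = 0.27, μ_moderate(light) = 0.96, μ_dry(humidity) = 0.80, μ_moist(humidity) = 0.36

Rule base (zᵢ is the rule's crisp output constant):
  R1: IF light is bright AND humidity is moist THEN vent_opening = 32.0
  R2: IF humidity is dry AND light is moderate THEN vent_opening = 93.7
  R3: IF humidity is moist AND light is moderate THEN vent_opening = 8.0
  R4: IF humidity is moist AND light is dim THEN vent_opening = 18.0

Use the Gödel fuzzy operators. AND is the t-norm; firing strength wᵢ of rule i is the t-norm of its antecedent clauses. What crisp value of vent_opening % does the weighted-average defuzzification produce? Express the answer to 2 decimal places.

51.93

R1 (z=32.0): bright=0.27, moist=0.36; AND[min(a, b)] → w = 0.27
R2 (z=93.7): dry=0.80, moderate=0.96; AND[min(a, b)] → w = 0.80
R3 (z=8.0): moist=0.36, moderate=0.96; AND[min(a, b)] → w = 0.36
R4 (z=18.0): moist=0.36, dim=0.67; AND[min(a, b)] → w = 0.36
Weighted average = (0.27·32.0 + 0.80·93.7 + 0.36·8.0 + 0.36·18.0) / (0.27 + 0.80 + 0.36 + 0.36)
  = 92.9600 / 1.7900 = 51.93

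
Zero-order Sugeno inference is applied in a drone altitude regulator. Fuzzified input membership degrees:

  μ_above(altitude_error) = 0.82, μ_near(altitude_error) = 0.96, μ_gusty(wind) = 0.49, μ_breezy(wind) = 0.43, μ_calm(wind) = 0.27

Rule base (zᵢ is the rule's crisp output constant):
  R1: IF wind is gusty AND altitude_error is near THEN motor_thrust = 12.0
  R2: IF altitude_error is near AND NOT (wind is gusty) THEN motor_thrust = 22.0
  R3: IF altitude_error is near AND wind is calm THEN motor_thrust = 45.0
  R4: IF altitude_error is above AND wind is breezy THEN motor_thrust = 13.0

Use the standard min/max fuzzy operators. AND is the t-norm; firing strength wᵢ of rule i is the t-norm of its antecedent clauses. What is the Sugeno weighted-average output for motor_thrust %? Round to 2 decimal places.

R1 (z=12.0): gusty=0.49, near=0.96; AND[min(a, b)] → w = 0.49
R2 (z=22.0): near=0.96, ¬gusty=1−0.49=0.51; AND[min(a, b)] → w = 0.51
R3 (z=45.0): near=0.96, calm=0.27; AND[min(a, b)] → w = 0.27
R4 (z=13.0): above=0.82, breezy=0.43; AND[min(a, b)] → w = 0.43
Weighted average = (0.49·12.0 + 0.51·22.0 + 0.27·45.0 + 0.43·13.0) / (0.49 + 0.51 + 0.27 + 0.43)
  = 34.8400 / 1.7000 = 20.49

20.49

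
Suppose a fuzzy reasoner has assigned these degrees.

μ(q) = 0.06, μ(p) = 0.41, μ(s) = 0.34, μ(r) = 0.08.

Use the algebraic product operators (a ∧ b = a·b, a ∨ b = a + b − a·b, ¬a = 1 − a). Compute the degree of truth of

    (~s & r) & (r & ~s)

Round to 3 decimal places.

~s = 1 − 0.3400 = 0.6600
~s & r = a·b on (0.6600, 0.0800) = 0.0528
~s = 1 − 0.3400 = 0.6600
r & ~s = a·b on (0.0800, 0.6600) = 0.0528
(~s & r) & (r & ~s) = a·b on (0.0528, 0.0528) = 0.0028

0.003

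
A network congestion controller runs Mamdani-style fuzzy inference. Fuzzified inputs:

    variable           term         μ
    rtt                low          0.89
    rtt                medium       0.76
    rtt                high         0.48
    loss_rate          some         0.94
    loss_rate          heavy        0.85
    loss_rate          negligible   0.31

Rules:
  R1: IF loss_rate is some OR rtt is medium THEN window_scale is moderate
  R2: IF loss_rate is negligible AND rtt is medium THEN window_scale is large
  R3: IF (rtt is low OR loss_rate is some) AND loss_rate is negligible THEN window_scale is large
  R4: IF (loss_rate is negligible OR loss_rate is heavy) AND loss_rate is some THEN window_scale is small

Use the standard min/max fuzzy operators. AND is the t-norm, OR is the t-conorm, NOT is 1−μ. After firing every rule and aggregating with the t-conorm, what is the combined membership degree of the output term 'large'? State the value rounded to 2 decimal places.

0.31

R1: some=0.94, medium=0.76; OR[max(a, b)] → w = 0.94
R2: negligible=0.31, medium=0.76; AND[min(a, b)] → w = 0.31
R3: (low=0.89 OR some=0.94) = 0.94; AND[min(a, b)] with negligible=0.31 → w = 0.31
R4: (negligible=0.31 OR heavy=0.85) = 0.85; AND[min(a, b)] with some=0.94 → w = 0.85
Rules with consequent 'large': {R2, R3} → strengths 0.31, 0.31
Aggregate via t-conorm [max(a, b)]: 0.31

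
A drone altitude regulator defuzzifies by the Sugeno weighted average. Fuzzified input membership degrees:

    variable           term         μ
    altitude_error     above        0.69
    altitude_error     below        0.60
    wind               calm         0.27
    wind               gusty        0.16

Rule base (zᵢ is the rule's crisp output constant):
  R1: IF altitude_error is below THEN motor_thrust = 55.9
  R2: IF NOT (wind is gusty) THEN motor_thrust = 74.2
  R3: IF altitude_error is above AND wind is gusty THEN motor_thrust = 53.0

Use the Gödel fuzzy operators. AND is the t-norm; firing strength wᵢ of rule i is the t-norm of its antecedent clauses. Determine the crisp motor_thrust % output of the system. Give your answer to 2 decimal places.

R1 (z=55.9): below=0.60 → w = 0.60
R2 (z=74.2): ¬gusty=1−0.16=0.84 → w = 0.84
R3 (z=53.0): above=0.69, gusty=0.16; AND[min(a, b)] → w = 0.16
Weighted average = (0.60·55.9 + 0.84·74.2 + 0.16·53.0) / (0.60 + 0.84 + 0.16)
  = 104.3480 / 1.6000 = 65.22

65.22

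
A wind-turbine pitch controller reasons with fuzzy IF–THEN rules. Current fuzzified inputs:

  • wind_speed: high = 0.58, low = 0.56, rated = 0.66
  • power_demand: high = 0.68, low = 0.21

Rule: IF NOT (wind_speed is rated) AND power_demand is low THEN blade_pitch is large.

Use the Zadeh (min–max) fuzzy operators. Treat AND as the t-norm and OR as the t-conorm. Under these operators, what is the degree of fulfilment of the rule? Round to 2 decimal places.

0.21

firing strength: ¬rated=1−0.66=0.34, low=0.21; AND[min(a, b)] → w = 0.21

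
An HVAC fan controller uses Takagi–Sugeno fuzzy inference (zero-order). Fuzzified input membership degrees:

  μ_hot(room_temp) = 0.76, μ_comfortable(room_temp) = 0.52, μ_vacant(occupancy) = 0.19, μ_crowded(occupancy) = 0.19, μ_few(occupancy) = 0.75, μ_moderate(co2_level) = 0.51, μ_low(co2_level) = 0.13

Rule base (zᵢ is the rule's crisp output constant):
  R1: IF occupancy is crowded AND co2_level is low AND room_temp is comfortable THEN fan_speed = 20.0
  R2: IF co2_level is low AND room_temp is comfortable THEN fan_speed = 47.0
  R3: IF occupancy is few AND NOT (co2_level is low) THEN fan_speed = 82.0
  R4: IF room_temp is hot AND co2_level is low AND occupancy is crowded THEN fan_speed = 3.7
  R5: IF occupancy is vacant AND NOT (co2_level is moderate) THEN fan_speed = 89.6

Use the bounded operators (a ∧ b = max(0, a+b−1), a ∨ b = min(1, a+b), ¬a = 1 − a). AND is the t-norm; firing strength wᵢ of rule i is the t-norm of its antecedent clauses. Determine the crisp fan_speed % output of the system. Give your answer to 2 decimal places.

82.00

R1 (z=20.0): crowded=0.19, low=0.13, comfortable=0.52; AND[max(0, a+b−1)] → w = 0.00
R2 (z=47.0): low=0.13, comfortable=0.52; AND[max(0, a+b−1)] → w = 0.00
R3 (z=82.0): few=0.75, ¬low=1−0.13=0.87; AND[max(0, a+b−1)] → w = 0.62
R4 (z=3.7): hot=0.76, low=0.13, crowded=0.19; AND[max(0, a+b−1)] → w = 0.00
R5 (z=89.6): vacant=0.19, ¬moderate=1−0.51=0.49; AND[max(0, a+b−1)] → w = 0.00
Weighted average = (0.00·20.0 + 0.00·47.0 + 0.62·82.0 + 0.00·3.7 + 0.00·89.6) / (0.00 + 0.00 + 0.62 + 0.00 + 0.00)
  = 50.8400 / 0.6200 = 82.00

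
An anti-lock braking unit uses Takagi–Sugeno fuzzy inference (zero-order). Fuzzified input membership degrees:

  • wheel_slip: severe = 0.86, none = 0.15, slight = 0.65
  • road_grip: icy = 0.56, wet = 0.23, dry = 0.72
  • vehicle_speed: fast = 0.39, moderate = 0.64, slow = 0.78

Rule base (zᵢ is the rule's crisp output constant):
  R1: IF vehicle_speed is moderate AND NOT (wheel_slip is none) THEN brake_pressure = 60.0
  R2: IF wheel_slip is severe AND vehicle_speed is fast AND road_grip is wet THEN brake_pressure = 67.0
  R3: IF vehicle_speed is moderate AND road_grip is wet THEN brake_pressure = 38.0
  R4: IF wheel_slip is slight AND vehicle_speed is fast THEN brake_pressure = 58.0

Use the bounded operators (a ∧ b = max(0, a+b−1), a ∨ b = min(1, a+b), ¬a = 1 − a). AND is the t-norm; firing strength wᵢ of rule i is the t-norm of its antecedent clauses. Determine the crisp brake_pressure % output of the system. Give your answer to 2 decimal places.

R1 (z=60.0): moderate=0.64, ¬none=1−0.15=0.85; AND[max(0, a+b−1)] → w = 0.49
R2 (z=67.0): severe=0.86, fast=0.39, wet=0.23; AND[max(0, a+b−1)] → w = 0.00
R3 (z=38.0): moderate=0.64, wet=0.23; AND[max(0, a+b−1)] → w = 0.00
R4 (z=58.0): slight=0.65, fast=0.39; AND[max(0, a+b−1)] → w = 0.04
Weighted average = (0.49·60.0 + 0.00·67.0 + 0.00·38.0 + 0.04·58.0) / (0.49 + 0.00 + 0.00 + 0.04)
  = 31.7200 / 0.5300 = 59.85

59.85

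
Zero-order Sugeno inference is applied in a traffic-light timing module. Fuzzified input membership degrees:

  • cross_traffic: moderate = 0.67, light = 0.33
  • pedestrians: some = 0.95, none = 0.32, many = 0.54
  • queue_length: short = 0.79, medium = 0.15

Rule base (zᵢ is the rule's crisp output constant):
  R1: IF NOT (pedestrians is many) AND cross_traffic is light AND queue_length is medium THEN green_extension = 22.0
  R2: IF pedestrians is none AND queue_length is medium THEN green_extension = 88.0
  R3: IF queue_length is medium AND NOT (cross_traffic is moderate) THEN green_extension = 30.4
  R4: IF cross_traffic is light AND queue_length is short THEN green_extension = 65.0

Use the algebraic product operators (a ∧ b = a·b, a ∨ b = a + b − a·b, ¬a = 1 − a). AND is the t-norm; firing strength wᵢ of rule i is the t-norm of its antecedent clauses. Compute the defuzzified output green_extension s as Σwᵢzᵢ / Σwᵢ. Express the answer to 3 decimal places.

60.832

R1 (z=22.0): ¬many=1−0.54=0.46, light=0.33, medium=0.15; AND[a·b] → w = 0.0228
R2 (z=88.0): none=0.32, medium=0.15; AND[a·b] → w = 0.0480
R3 (z=30.4): medium=0.15, ¬moderate=1−0.67=0.33; AND[a·b] → w = 0.0495
R4 (z=65.0): light=0.33, short=0.79; AND[a·b] → w = 0.2607
Weighted average = (0.0228·22.0 + 0.0480·88.0 + 0.0495·30.4 + 0.2607·65.0) / (0.0228 + 0.0480 + 0.0495 + 0.2607)
  = 23.1752 / 0.3810 = 60.832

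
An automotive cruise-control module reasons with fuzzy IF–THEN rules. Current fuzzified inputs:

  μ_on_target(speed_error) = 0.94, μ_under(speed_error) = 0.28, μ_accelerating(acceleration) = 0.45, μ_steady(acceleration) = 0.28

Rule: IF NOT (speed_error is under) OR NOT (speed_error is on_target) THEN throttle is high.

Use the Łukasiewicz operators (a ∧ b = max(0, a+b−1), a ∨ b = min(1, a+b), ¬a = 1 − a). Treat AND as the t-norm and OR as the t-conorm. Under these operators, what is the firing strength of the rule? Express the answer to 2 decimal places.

firing strength: ¬under=1−0.28=0.72, ¬on_target=1−0.94=0.06; OR[min(1, a+b)] → w = 0.78

0.78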